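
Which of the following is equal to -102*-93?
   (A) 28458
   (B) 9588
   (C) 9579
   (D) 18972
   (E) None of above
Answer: E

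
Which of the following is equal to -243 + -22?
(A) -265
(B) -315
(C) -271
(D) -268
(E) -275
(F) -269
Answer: A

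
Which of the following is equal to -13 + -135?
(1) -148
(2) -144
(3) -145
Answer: 1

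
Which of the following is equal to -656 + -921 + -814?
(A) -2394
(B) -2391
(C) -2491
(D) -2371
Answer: B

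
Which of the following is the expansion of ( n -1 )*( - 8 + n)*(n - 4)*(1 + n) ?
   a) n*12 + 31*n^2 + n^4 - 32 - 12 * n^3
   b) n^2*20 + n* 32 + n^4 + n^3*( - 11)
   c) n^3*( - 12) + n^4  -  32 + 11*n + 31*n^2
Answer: a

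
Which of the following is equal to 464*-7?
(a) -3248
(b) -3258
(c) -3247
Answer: a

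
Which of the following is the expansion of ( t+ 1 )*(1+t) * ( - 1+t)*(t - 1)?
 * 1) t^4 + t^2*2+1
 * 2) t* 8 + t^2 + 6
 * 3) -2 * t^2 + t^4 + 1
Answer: 3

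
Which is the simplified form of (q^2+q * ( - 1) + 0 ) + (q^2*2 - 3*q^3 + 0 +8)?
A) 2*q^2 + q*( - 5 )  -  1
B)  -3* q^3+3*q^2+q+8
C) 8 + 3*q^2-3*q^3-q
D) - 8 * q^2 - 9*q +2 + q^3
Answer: C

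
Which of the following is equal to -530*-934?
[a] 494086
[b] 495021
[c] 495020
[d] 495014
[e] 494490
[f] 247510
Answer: c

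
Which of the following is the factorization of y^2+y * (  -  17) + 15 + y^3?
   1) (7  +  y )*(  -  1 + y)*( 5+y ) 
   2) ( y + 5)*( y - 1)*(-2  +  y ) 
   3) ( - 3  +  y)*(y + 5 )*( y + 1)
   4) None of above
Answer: 4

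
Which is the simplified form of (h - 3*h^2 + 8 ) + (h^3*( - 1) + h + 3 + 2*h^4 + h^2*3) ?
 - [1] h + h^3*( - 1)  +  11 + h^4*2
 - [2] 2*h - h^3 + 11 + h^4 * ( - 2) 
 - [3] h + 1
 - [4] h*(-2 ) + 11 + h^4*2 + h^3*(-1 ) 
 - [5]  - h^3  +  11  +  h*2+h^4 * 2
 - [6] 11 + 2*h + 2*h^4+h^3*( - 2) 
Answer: 5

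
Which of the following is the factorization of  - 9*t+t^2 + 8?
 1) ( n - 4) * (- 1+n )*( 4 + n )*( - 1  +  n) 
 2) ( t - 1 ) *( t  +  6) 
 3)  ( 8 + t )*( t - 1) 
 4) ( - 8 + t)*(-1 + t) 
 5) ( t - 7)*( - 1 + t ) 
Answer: 4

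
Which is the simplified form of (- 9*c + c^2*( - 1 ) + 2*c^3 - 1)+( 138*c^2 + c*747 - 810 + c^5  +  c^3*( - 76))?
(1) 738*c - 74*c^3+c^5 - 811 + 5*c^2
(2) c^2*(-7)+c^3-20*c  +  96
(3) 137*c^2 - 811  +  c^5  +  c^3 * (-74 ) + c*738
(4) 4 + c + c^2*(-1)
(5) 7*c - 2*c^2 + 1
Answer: 3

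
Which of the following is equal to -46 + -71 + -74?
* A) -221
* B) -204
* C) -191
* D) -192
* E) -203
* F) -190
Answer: C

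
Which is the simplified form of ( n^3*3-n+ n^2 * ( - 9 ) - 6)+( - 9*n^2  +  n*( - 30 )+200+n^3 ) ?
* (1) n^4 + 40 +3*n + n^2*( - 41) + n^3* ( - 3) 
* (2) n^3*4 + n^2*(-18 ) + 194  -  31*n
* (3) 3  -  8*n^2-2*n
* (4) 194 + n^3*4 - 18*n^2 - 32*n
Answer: 2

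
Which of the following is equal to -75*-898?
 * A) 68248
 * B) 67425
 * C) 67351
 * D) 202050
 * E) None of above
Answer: E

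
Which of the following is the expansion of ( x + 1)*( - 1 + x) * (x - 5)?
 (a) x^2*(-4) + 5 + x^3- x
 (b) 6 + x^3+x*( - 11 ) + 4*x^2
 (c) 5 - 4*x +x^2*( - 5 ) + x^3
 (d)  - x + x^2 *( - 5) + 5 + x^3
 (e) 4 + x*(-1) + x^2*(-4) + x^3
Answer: d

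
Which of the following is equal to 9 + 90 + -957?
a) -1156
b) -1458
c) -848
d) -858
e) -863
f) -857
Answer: d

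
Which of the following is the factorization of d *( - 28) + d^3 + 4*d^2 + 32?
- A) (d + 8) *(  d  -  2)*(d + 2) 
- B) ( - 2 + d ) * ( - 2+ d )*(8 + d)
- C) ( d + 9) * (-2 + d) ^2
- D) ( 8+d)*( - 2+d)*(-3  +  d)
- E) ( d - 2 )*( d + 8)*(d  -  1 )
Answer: B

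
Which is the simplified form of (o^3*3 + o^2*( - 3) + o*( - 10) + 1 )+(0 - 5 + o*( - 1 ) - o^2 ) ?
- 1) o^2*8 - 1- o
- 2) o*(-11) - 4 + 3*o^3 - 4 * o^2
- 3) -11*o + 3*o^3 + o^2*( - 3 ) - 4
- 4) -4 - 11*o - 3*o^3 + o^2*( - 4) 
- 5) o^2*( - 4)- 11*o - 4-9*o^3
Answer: 2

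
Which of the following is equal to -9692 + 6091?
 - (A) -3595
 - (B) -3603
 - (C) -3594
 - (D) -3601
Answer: D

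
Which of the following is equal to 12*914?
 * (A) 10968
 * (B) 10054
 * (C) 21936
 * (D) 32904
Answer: A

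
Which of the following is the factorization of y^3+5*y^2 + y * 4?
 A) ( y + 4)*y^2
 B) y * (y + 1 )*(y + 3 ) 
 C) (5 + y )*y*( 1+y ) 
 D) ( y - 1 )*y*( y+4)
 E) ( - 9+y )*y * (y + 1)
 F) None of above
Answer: F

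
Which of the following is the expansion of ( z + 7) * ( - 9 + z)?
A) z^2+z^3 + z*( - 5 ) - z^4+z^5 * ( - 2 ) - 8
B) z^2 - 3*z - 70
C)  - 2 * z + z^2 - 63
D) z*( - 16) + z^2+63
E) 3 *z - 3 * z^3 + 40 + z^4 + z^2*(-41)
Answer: C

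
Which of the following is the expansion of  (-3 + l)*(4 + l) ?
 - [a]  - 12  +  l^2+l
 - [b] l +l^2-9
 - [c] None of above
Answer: a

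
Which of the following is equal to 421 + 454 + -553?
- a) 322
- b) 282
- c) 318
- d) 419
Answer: a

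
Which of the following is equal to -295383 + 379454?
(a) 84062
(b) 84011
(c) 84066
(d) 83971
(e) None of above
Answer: e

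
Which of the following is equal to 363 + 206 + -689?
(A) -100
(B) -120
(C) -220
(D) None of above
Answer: B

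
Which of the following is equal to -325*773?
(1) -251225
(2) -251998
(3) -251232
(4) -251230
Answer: 1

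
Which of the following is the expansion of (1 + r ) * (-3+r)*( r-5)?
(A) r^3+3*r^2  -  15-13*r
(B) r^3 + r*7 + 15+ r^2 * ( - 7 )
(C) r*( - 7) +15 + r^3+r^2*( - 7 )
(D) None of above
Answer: B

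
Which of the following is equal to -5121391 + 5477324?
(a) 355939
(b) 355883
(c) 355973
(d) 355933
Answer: d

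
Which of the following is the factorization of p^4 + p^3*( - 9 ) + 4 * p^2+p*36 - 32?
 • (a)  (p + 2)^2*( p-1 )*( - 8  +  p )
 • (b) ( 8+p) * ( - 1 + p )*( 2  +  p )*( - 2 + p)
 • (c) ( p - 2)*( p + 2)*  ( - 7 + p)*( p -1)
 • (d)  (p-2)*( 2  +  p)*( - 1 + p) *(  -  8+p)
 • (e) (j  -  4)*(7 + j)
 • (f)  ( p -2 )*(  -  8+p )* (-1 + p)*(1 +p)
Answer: d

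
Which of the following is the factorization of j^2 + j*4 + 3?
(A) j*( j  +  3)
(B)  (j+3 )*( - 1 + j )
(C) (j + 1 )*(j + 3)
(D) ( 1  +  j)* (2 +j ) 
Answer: C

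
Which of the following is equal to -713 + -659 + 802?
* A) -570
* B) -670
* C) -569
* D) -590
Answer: A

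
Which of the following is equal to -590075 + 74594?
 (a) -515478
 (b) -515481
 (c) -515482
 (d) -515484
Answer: b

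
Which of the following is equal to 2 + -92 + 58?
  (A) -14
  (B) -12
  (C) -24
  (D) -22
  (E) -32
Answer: E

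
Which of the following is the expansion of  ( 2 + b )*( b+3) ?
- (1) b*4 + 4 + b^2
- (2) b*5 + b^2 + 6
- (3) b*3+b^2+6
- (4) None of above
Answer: 2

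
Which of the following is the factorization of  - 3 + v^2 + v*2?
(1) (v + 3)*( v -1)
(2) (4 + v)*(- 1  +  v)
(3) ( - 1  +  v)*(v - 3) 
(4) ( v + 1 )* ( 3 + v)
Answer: 1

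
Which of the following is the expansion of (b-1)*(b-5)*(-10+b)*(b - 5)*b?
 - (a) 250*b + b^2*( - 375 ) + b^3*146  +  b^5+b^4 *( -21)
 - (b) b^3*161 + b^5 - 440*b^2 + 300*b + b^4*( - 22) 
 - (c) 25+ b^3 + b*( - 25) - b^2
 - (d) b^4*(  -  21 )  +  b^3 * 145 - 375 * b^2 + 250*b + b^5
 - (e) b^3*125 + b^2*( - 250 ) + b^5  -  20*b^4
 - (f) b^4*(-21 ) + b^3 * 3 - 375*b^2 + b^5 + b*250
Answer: d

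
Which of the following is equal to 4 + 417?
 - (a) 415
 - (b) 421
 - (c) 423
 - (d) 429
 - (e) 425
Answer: b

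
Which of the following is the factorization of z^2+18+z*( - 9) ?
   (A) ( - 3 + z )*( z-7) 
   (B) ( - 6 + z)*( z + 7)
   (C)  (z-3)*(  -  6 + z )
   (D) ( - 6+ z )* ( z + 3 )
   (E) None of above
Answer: C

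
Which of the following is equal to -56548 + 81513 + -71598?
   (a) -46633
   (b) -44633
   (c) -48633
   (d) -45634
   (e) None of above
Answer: a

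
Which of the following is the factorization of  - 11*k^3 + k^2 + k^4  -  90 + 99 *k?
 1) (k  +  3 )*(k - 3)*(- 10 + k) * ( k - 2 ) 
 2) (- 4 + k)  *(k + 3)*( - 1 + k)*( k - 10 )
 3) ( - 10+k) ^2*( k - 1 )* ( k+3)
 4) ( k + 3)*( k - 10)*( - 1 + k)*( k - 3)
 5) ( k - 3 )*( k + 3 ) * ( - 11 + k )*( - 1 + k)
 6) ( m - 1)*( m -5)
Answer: 4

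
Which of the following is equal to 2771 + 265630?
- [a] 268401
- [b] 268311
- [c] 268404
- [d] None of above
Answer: a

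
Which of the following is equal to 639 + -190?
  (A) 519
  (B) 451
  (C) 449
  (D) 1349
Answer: C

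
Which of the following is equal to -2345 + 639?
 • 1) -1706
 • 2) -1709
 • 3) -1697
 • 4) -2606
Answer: 1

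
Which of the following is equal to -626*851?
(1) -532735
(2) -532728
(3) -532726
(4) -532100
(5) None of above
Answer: 3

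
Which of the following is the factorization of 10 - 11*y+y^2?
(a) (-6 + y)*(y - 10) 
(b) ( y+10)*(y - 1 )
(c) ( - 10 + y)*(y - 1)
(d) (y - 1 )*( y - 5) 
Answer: c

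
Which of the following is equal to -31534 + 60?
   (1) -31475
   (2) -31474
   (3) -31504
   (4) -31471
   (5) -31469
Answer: 2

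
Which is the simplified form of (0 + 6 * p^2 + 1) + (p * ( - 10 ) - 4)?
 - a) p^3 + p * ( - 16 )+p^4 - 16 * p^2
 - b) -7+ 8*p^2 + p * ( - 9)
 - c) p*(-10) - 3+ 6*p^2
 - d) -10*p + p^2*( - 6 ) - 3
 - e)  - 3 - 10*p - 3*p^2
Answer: c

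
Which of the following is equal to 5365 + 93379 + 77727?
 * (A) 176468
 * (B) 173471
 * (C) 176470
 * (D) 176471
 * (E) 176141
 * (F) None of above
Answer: D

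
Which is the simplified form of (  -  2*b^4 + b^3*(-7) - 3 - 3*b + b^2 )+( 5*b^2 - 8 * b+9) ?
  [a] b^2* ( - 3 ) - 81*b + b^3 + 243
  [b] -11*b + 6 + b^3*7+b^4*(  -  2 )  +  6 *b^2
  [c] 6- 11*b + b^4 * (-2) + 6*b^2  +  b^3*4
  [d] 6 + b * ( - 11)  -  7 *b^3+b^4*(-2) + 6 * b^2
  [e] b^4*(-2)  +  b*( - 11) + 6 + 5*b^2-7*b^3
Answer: d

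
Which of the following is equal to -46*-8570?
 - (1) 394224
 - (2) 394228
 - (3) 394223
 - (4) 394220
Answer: 4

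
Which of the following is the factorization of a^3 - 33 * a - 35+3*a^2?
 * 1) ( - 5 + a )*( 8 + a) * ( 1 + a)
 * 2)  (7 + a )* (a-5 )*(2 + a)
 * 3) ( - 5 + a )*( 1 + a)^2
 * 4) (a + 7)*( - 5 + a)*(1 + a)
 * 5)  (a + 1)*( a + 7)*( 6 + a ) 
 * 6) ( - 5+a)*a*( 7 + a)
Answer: 4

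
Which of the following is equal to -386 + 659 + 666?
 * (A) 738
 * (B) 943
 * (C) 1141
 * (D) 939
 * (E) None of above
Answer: D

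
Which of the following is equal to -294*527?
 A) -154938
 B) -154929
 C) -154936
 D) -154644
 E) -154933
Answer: A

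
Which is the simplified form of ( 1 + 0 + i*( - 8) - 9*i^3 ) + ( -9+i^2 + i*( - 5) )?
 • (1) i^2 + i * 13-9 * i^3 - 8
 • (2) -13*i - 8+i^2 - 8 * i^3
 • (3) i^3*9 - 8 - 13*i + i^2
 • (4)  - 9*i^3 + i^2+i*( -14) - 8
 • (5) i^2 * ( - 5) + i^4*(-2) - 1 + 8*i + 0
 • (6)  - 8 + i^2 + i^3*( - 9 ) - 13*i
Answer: 6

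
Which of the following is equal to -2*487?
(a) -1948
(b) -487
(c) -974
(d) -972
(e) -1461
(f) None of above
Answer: c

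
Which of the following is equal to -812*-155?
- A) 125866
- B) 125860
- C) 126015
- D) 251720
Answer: B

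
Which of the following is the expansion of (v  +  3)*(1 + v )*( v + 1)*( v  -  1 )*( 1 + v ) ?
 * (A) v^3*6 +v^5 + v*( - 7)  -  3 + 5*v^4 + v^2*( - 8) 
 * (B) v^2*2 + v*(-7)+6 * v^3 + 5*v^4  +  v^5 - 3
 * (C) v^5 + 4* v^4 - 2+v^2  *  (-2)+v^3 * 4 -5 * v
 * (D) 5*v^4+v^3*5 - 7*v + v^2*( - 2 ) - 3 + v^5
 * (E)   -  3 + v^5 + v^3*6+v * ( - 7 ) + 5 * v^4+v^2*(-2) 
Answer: E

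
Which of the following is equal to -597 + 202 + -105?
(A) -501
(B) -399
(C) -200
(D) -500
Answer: D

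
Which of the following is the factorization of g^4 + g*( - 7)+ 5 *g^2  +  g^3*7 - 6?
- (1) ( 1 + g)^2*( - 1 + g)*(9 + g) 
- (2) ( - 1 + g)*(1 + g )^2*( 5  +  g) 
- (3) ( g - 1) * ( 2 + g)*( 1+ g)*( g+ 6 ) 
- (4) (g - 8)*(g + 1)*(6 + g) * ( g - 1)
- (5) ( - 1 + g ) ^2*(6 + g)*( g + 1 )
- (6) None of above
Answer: 6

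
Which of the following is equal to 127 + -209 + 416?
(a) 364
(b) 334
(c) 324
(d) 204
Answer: b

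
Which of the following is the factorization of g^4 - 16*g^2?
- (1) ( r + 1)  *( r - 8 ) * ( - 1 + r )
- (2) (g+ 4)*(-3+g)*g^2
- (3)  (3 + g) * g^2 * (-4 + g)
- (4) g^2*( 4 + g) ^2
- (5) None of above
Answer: 5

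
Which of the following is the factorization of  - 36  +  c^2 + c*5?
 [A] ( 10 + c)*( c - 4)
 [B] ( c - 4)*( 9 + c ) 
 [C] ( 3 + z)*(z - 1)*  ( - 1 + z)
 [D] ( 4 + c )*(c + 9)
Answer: B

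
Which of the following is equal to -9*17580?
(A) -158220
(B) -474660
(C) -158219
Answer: A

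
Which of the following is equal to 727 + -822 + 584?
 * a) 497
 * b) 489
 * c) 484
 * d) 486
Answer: b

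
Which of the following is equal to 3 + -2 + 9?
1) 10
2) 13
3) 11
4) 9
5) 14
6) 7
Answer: 1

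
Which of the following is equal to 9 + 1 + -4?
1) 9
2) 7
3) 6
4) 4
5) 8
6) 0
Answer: 3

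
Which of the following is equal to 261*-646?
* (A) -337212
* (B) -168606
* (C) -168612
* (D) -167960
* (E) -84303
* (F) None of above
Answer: B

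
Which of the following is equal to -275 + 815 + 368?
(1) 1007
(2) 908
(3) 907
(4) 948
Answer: 2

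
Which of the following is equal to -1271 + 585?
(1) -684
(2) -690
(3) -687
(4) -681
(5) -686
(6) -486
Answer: 5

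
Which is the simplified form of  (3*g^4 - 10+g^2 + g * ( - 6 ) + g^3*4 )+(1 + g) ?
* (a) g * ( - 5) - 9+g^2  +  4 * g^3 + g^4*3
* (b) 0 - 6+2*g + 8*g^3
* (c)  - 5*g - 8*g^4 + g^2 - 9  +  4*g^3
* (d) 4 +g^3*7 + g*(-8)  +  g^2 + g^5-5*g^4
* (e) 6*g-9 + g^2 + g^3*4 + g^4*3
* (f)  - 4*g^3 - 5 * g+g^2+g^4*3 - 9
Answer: a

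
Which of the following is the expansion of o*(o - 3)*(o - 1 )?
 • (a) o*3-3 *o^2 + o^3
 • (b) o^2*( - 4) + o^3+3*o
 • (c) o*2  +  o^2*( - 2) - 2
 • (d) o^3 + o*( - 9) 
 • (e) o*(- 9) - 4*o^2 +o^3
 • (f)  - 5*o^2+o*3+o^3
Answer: b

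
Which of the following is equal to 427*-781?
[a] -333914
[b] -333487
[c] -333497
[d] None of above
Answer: b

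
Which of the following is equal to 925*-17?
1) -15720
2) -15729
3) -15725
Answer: 3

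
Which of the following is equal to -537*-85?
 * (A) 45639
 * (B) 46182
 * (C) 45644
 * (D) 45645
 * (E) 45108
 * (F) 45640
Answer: D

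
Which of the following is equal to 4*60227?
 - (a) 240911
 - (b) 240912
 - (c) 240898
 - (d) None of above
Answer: d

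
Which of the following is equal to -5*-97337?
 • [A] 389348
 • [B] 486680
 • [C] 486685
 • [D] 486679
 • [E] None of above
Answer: C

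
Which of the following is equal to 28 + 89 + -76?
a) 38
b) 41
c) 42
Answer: b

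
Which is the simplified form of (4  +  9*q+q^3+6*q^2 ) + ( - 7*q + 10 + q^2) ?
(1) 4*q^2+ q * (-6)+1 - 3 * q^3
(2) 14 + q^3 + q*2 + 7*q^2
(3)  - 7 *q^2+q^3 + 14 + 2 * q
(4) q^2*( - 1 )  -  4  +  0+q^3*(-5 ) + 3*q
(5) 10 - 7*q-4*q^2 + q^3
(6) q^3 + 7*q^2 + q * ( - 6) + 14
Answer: 2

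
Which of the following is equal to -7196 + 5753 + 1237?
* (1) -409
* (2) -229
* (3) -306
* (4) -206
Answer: 4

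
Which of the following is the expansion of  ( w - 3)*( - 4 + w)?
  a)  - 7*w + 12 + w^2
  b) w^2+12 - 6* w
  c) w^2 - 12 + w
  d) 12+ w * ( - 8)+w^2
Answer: a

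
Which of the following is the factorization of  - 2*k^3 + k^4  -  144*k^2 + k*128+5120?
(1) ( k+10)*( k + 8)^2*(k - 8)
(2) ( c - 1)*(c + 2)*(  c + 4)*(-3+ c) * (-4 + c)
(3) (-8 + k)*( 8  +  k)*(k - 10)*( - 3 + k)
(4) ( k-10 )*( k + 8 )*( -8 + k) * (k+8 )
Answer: 4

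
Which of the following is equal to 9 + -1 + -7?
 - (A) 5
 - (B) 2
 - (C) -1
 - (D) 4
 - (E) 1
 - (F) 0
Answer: E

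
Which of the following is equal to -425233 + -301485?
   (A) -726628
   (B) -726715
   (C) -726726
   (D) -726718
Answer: D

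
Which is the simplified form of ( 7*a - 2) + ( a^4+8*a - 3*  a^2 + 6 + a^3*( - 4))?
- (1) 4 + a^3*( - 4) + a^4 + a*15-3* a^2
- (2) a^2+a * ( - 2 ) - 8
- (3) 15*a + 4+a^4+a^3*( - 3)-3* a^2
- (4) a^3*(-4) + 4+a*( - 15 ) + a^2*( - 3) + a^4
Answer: 1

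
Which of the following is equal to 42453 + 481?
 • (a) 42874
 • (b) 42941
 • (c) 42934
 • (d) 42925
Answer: c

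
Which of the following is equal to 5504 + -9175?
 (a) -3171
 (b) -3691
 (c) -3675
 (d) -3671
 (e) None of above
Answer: d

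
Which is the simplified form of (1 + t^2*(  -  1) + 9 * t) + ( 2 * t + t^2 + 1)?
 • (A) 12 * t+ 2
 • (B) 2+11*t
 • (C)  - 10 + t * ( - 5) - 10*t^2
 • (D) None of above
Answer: B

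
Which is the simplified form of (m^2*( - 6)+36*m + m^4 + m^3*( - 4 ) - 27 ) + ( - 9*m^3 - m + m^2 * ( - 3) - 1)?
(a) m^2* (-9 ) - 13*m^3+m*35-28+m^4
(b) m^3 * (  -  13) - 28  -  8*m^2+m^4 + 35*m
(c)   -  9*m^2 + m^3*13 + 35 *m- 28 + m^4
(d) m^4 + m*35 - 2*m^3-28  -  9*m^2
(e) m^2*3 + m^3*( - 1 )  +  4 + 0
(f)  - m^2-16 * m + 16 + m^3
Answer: a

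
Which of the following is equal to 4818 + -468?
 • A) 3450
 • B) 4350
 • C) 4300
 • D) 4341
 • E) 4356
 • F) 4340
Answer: B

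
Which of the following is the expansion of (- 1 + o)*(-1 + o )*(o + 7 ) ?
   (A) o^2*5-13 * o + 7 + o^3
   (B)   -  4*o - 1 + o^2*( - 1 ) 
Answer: A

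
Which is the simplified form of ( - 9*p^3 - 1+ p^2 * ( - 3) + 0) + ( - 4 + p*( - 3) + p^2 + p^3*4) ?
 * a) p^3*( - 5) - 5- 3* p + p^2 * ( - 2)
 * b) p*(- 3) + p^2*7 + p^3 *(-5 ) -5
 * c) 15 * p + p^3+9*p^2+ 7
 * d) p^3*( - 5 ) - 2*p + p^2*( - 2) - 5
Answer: a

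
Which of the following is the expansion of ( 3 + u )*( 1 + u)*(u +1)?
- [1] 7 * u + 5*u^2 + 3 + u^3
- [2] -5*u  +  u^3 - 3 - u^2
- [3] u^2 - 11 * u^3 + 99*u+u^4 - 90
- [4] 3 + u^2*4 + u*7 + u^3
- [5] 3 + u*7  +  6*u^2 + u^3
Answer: 1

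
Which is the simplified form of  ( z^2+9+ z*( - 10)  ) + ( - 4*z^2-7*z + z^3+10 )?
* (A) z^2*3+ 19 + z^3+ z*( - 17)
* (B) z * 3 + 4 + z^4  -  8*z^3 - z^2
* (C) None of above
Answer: C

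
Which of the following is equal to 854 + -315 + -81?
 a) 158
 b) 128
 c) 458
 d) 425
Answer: c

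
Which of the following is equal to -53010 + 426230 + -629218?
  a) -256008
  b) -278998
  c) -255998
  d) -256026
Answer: c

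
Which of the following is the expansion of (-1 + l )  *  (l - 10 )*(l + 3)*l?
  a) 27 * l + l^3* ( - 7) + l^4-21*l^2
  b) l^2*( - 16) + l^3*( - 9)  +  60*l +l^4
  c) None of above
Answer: c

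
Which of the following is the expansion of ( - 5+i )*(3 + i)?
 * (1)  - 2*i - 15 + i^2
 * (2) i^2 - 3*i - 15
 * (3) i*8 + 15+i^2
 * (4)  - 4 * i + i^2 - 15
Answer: 1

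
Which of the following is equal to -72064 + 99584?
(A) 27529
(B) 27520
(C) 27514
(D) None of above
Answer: B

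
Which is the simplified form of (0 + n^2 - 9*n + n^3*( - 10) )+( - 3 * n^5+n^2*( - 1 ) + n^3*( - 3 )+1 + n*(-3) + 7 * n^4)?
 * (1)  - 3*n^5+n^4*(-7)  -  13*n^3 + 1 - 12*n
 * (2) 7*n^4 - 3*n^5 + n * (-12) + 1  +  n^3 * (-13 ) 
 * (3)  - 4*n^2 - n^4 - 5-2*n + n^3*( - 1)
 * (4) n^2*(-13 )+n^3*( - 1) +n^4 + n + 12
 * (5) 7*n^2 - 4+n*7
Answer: 2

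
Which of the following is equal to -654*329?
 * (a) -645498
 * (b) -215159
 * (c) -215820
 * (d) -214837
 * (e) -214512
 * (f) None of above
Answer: f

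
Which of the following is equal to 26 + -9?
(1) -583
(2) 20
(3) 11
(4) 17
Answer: 4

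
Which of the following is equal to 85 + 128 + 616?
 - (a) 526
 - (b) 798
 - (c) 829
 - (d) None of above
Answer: c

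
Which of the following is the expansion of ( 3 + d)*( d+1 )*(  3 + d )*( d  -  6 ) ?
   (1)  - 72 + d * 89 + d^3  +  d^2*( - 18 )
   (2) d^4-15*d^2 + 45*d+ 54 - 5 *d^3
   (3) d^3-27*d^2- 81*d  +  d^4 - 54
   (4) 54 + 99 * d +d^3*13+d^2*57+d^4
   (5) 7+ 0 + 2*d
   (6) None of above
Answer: 3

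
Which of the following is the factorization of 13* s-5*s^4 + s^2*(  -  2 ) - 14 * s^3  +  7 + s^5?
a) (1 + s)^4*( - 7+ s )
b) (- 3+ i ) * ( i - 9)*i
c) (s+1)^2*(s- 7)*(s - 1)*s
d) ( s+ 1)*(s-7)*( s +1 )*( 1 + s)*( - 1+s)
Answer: d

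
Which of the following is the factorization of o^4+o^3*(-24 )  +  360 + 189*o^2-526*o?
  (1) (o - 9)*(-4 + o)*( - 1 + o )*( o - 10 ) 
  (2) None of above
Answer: 1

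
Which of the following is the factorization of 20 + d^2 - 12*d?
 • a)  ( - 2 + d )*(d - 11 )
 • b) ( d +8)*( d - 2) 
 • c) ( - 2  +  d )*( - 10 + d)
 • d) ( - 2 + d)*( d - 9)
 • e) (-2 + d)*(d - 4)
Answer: c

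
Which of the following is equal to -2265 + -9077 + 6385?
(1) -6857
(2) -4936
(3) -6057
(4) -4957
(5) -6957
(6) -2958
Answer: 4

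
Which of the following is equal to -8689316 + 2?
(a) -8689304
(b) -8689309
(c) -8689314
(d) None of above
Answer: c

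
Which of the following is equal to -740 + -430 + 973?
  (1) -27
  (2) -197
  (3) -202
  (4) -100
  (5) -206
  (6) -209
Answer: 2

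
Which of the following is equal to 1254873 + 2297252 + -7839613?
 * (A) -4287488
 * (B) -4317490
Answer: A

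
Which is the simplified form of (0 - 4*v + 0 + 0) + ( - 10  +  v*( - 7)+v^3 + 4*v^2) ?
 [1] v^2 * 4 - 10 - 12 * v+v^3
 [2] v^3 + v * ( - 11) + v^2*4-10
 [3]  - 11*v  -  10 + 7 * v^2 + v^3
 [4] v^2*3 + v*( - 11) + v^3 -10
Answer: 2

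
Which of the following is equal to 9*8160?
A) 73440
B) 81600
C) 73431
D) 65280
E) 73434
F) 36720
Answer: A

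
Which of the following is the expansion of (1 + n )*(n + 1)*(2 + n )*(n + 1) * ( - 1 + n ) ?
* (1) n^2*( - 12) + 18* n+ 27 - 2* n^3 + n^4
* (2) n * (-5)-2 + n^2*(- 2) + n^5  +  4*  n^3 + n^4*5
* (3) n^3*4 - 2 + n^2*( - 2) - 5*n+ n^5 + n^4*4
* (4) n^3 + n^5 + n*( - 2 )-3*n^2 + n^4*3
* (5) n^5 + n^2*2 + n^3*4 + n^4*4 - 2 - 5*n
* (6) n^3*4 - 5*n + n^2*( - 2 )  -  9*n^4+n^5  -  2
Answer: 3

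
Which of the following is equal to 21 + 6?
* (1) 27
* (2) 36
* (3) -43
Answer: 1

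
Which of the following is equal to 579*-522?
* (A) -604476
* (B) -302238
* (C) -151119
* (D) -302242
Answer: B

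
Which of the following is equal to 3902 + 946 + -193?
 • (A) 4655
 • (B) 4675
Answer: A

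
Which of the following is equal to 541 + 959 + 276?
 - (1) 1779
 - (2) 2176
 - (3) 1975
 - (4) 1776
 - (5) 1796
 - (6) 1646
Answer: 4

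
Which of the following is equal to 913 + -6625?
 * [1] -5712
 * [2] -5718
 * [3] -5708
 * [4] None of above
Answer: 1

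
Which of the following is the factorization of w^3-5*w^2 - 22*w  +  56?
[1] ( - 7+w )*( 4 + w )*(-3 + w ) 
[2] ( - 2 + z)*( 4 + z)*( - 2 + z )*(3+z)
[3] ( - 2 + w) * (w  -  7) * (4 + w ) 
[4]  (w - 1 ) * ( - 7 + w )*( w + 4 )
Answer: 3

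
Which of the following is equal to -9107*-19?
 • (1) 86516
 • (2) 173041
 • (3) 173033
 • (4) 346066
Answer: 3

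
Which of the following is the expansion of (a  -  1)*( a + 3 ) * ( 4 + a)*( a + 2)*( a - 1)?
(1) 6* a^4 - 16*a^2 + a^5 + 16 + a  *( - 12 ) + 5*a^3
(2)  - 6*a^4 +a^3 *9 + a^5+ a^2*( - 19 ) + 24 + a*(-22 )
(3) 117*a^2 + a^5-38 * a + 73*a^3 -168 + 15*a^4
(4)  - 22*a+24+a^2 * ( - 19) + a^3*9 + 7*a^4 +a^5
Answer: 4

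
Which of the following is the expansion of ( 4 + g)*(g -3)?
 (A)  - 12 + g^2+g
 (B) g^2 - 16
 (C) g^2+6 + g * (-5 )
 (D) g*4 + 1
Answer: A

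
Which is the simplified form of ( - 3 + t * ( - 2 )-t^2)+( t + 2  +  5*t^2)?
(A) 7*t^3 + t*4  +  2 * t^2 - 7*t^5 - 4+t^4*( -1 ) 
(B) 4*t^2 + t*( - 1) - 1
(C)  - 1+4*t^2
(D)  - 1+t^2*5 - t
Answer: B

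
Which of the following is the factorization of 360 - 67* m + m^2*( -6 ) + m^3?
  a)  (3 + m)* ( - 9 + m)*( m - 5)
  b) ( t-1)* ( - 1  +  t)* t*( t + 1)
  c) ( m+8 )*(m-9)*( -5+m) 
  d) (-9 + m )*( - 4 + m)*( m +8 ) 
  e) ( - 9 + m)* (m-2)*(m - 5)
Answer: c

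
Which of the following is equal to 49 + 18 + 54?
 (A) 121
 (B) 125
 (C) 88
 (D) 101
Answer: A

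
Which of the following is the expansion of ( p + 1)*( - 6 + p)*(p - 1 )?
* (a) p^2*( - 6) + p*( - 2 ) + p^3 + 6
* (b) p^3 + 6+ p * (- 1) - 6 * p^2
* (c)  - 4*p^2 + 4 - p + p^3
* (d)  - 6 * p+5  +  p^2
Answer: b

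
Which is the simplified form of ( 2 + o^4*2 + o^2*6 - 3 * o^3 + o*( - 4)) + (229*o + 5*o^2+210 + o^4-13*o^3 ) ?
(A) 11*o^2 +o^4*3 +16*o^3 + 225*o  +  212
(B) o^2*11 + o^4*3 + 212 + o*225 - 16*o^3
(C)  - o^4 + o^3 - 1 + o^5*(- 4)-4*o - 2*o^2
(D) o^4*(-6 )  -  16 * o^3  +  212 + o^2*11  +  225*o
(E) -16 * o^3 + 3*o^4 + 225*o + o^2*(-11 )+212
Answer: B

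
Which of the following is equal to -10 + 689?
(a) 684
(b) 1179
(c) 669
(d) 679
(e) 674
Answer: d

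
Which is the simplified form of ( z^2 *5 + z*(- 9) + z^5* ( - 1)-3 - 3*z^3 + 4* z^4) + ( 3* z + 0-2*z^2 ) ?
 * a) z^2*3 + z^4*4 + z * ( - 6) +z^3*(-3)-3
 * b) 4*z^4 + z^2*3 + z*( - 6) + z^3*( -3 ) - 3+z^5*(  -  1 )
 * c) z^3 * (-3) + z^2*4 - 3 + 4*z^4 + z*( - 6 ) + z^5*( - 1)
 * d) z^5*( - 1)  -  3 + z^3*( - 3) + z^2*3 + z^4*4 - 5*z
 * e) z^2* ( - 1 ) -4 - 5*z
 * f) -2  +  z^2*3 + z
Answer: b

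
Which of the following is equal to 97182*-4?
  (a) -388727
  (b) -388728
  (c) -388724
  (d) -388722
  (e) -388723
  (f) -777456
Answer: b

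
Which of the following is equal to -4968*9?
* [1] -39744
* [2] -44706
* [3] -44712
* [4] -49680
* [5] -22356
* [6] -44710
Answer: 3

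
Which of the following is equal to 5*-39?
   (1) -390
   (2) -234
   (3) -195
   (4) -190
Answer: 3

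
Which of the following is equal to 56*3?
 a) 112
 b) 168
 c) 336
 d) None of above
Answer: b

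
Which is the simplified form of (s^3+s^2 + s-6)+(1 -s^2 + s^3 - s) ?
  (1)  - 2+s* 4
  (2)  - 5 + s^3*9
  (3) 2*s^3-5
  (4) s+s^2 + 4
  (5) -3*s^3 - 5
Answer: 3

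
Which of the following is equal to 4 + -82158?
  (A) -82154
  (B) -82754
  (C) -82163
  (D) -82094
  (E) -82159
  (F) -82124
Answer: A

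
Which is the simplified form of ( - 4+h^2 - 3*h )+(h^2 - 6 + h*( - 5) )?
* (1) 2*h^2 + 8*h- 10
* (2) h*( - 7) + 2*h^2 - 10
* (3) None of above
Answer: 3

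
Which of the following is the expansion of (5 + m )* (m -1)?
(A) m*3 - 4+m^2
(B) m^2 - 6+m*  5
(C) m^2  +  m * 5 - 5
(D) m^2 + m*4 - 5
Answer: D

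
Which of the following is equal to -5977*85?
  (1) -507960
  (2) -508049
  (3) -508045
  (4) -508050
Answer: 3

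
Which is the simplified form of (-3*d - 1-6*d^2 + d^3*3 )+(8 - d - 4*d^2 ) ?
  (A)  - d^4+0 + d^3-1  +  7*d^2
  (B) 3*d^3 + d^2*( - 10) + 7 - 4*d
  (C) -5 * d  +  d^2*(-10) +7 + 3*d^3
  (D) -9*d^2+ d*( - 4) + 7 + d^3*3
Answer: B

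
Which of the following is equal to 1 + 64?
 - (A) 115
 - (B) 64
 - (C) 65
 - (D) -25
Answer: C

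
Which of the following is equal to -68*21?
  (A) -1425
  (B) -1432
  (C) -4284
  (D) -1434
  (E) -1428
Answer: E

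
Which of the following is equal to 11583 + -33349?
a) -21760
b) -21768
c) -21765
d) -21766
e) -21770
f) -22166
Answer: d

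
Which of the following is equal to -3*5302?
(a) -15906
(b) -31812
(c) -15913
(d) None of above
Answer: a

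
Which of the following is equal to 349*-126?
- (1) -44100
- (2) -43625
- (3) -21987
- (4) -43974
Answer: 4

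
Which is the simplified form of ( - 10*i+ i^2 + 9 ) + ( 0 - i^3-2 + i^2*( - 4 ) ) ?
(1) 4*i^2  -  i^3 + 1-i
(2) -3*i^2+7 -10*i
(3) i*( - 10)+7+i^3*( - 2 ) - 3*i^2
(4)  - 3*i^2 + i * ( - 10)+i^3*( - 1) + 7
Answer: 4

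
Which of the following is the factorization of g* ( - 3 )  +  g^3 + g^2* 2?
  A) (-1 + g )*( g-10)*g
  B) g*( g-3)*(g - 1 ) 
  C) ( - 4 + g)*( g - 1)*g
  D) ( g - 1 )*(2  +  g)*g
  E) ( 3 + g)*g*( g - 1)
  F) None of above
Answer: E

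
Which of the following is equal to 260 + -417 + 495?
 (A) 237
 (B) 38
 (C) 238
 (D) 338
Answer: D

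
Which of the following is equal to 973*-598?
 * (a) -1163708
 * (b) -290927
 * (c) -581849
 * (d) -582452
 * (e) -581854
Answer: e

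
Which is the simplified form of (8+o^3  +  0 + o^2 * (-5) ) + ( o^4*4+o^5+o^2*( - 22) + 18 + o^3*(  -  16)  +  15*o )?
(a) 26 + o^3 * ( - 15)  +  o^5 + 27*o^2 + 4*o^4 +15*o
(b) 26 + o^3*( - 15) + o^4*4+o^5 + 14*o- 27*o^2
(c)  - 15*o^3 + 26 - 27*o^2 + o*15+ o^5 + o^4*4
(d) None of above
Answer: c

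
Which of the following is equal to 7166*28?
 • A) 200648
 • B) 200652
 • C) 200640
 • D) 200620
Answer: A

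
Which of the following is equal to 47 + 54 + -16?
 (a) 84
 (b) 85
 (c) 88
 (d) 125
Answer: b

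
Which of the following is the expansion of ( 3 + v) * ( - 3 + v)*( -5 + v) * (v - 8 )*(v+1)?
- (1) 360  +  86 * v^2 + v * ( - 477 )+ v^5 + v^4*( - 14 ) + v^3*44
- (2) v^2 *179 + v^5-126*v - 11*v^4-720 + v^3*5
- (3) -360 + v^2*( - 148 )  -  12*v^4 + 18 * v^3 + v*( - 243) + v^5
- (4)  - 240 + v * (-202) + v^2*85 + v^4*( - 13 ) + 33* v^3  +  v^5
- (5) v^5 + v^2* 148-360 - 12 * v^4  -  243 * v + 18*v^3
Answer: 5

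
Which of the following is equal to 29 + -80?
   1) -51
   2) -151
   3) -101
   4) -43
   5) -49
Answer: 1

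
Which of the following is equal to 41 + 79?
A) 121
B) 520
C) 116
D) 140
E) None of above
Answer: E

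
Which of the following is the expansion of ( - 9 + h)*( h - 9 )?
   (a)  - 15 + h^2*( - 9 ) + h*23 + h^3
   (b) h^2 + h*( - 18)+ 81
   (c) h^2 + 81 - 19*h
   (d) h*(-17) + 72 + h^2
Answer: b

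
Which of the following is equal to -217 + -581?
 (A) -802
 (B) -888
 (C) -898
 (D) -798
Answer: D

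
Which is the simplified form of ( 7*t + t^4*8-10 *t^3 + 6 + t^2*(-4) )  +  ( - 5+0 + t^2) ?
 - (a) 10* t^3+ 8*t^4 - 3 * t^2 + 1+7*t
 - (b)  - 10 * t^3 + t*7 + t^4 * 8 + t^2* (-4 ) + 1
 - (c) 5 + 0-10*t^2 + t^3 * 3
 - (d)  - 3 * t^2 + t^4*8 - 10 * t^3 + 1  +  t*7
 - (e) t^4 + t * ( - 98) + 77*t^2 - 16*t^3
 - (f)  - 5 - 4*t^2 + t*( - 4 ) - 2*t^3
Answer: d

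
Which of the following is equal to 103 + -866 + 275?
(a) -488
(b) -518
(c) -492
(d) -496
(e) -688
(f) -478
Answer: a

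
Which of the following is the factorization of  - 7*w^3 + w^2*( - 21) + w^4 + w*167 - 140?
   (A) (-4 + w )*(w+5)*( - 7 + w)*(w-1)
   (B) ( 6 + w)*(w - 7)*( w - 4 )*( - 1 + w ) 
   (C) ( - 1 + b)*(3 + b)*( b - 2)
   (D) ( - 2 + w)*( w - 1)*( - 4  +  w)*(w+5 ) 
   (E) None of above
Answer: A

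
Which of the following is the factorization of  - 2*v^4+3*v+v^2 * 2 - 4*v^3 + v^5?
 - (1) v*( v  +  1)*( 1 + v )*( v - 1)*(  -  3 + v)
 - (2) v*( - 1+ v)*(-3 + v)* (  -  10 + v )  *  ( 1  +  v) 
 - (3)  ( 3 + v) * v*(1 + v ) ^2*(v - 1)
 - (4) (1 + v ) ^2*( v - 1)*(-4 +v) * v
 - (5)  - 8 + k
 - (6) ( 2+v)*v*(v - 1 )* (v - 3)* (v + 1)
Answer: 1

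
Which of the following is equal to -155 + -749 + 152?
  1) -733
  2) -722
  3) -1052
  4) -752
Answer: 4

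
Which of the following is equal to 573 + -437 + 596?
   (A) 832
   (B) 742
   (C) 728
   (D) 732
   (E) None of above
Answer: D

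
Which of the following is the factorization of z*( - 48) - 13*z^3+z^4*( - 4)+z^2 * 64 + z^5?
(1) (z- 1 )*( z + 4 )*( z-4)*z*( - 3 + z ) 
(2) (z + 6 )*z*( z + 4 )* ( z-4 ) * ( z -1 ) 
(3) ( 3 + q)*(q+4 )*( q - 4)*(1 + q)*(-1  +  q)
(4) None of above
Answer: 1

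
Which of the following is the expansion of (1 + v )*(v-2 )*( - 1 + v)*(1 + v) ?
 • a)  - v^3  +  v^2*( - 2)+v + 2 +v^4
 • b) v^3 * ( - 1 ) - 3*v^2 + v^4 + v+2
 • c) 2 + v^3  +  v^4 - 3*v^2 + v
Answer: b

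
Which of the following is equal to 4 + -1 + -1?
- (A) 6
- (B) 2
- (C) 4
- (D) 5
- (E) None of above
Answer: B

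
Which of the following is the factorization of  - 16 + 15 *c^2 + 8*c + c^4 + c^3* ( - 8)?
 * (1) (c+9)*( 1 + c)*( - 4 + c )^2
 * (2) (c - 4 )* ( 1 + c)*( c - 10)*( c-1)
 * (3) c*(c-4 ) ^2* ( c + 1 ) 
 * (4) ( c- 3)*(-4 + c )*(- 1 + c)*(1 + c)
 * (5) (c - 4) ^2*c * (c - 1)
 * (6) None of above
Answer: 6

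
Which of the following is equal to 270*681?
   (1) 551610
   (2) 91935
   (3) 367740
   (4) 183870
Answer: 4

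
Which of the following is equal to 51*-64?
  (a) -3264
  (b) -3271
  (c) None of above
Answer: a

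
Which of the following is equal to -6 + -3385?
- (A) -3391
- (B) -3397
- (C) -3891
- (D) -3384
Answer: A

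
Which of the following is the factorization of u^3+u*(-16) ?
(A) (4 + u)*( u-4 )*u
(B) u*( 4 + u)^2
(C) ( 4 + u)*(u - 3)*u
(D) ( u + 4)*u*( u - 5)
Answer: A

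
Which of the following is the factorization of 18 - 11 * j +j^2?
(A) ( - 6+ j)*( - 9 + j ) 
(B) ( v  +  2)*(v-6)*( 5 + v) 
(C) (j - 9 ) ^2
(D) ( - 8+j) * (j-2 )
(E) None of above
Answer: E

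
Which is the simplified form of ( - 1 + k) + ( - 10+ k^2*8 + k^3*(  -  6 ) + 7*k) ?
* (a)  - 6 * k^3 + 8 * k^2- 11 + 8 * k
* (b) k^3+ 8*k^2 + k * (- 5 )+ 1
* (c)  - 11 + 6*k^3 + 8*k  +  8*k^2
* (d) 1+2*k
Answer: a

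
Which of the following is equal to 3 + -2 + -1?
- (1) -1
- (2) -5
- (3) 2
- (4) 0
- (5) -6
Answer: 4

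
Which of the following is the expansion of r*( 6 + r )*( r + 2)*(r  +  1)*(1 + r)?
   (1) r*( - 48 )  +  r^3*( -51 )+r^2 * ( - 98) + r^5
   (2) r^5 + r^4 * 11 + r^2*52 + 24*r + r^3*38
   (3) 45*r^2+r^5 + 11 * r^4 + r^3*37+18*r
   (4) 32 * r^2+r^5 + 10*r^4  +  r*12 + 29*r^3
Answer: 4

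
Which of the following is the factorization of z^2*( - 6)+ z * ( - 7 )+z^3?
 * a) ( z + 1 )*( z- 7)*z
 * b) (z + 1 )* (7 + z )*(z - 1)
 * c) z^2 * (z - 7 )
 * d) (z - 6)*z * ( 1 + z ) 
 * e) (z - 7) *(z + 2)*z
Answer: a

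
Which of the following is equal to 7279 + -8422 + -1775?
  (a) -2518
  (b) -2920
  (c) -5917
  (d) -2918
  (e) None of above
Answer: d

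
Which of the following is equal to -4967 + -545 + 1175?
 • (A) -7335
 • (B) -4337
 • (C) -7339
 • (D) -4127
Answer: B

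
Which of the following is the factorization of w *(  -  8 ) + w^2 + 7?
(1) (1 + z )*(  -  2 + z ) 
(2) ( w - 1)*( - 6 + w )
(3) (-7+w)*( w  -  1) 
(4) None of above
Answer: 3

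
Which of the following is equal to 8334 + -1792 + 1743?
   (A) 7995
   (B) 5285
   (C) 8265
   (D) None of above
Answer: D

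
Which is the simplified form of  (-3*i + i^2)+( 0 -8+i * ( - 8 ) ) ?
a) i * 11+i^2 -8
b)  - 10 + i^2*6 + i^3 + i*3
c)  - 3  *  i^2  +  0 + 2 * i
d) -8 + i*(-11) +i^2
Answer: d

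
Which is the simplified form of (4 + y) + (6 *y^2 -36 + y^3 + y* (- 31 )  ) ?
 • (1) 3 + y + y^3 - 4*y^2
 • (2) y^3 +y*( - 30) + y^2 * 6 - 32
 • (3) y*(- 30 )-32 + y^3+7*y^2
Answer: 2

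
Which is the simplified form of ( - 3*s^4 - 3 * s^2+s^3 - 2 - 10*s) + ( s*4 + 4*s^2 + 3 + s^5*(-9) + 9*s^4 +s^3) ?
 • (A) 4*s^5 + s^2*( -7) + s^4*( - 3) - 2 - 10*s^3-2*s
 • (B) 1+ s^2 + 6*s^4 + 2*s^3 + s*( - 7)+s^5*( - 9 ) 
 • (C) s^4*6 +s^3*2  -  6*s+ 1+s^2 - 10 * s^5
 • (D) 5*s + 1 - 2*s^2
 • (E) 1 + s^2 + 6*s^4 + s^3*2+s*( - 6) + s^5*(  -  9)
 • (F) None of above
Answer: E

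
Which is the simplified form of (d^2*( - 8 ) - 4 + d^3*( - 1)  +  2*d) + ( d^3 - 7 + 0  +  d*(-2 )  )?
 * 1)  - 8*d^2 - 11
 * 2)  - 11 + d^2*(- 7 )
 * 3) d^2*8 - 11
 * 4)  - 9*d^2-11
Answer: 1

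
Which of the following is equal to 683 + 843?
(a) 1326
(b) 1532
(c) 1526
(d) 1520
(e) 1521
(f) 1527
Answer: c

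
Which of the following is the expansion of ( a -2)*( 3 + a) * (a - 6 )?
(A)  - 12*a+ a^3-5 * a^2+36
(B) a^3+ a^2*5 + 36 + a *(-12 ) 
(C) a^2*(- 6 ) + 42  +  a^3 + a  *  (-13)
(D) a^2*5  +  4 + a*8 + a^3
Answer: A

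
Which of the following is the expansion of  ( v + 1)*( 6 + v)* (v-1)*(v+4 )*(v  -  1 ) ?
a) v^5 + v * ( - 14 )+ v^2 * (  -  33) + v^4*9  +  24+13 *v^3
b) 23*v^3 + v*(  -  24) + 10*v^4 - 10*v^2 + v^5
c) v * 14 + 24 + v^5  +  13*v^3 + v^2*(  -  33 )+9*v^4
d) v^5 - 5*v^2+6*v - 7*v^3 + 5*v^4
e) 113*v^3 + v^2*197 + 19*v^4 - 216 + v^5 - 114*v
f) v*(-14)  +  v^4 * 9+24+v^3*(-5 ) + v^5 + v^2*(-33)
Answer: a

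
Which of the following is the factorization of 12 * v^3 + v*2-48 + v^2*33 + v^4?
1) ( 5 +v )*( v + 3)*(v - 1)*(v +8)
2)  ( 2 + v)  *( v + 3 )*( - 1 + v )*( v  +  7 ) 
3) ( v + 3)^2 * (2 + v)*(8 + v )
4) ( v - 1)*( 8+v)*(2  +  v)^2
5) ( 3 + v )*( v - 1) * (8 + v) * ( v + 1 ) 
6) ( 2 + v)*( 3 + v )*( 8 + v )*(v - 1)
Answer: 6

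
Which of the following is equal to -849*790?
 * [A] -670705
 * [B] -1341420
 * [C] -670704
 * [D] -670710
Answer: D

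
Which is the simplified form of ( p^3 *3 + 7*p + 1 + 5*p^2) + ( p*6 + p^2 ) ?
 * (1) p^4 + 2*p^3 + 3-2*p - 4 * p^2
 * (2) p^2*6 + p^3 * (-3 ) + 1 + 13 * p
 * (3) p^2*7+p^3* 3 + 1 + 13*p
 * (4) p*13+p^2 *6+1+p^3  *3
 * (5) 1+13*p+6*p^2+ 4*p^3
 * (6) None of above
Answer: 4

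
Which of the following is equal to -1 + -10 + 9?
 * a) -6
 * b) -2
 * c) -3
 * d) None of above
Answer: b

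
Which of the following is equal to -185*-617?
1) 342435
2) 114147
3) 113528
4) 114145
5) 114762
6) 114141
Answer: 4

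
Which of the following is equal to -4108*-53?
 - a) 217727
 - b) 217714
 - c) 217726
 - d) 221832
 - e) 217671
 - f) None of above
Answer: f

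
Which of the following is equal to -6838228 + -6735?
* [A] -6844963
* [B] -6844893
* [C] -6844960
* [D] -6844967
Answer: A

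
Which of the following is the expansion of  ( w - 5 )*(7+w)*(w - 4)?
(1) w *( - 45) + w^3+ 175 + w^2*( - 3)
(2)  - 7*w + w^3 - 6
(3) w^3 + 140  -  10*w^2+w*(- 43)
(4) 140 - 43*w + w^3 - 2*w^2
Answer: 4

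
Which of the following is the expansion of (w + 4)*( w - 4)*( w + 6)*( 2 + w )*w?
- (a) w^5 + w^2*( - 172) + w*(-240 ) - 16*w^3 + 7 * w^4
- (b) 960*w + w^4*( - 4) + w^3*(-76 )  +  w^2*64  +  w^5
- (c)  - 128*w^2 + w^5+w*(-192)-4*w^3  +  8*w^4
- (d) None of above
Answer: c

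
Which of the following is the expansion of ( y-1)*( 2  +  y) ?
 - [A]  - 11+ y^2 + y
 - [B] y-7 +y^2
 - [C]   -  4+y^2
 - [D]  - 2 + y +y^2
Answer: D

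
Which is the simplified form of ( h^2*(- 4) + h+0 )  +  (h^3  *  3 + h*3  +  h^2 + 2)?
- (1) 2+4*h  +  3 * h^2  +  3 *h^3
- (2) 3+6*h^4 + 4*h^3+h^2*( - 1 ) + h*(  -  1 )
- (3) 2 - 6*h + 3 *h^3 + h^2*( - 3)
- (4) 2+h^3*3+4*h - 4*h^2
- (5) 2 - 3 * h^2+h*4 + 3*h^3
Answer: 5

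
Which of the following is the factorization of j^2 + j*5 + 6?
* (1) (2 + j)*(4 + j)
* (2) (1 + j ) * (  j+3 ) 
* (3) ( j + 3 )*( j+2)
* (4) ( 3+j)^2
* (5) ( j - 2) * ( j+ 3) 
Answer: 3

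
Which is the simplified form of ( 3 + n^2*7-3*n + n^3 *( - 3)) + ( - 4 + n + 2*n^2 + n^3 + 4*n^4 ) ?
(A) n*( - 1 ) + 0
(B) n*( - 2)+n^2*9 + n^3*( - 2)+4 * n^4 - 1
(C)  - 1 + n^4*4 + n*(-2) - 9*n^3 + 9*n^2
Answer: B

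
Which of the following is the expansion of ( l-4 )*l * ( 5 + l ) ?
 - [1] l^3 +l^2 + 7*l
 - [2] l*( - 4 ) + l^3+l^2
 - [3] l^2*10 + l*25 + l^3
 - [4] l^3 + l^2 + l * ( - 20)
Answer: 4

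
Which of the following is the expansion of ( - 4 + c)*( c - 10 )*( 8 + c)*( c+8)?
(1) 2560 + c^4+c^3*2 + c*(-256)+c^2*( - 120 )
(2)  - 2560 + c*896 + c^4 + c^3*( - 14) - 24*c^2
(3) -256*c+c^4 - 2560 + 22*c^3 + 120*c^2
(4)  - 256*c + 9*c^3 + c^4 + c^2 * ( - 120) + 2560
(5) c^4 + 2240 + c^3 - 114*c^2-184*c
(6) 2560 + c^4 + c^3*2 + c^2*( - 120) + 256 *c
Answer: 1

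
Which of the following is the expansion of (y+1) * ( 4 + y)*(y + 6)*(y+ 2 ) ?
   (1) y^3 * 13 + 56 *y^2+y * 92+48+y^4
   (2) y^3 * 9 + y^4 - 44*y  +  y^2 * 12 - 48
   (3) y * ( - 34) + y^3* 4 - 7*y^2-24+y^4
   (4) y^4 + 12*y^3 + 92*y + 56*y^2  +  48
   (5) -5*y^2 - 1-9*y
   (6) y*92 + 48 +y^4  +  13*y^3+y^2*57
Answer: 1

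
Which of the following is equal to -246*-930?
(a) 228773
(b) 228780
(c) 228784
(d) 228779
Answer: b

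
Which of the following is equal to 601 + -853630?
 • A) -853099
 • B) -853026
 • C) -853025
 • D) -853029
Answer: D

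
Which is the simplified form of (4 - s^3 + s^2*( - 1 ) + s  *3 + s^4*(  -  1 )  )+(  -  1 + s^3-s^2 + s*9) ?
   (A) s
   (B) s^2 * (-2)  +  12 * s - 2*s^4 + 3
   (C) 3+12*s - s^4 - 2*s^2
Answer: C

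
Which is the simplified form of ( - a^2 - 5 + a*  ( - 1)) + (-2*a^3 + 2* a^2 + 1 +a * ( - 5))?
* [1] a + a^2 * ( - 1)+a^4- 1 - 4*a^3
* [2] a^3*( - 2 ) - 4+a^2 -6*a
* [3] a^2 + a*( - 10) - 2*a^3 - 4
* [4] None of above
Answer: 2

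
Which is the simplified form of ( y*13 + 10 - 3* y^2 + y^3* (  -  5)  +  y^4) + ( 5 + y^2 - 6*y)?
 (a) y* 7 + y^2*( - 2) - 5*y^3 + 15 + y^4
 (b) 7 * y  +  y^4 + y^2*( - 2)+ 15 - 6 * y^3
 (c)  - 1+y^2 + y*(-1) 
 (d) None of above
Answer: a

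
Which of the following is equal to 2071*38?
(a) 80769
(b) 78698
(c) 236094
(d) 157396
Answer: b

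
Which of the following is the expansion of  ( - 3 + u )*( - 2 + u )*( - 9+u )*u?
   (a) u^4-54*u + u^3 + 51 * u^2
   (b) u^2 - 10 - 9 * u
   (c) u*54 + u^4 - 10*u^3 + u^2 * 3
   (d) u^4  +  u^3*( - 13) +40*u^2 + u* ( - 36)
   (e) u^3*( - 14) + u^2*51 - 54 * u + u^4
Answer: e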